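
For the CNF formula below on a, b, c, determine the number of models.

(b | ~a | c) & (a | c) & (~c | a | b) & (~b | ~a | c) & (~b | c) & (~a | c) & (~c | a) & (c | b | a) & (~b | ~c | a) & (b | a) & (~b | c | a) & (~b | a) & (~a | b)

1

There are 2^3 = 8 truth assignments over (a, b, c).
Split on b. With b = 1, the clauses containing b are satisfied and ~b drops from the rest; 1 of the 2^2 = 4 assignments to the other variables satisfy what remains.
With b = 0, by the same count on the reduced clause set, 0 assignments work.
Total: 1 + 0 = 1.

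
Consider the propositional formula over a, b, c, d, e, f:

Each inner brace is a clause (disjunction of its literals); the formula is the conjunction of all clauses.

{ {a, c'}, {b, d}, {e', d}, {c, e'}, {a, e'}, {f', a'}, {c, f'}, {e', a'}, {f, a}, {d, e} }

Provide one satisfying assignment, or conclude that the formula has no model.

Suppose a = 1.
From the singleton clause (f'), f = 0.
From the singleton clause (e'), e = 0.
From the singleton clause (d), d = 1.
All clauses hold; b, c can take either value.

a: 1, b: 0, c: 1, d: 1, e: 0, f: 0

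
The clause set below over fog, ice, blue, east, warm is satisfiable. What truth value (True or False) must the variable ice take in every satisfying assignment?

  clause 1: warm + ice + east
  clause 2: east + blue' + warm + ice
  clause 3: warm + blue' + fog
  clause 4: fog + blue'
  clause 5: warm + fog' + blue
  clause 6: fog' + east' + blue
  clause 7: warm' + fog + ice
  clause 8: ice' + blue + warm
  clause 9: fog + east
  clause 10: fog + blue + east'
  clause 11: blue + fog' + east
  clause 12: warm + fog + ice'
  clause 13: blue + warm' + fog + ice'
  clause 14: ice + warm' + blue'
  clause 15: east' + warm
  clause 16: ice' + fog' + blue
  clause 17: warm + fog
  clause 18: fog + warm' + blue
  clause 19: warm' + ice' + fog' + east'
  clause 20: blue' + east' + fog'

Suppose ice = 0.
Suppose warm = 1.
From the singleton clause (fog), fog = 1.
From the singleton clause (blue'), blue = 0.
From the singleton clause (east'), east = 0.
Now (east) is unsatisfied and unit — conflict.
Backtrack on warm: now try warm = 0.
From the singleton clause (east), east = 1.
Now (east') is unsatisfied and unit — conflict.
Either choice for warm ends in contradiction.
So every satisfying assignment has ice = True.

True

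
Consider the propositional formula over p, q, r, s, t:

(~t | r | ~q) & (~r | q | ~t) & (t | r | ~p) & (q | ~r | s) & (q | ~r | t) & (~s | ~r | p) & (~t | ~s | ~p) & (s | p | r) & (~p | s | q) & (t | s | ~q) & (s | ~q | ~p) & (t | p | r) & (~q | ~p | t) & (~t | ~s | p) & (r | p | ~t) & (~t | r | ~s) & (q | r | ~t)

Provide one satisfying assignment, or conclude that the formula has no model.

Try t = 1.
Try r = 1.
From the singleton clause (q), q = 1.
Try s = 0.
From the singleton clause (~p), p = 0.
This assignment satisfies each clause.

p: 0,  q: 1,  r: 1,  s: 0,  t: 1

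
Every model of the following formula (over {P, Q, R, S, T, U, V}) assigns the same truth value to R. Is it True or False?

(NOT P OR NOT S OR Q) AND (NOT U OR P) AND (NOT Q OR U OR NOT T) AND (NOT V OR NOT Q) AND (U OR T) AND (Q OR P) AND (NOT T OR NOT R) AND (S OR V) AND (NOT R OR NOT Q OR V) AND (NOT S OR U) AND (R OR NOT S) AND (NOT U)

False

Suppose R = true.
From the singleton clause (NOT T), T = false.
From the singleton clause (U), U = true.
Now (NOT U) is unsatisfied and unit — conflict.
So every satisfying assignment has R = False.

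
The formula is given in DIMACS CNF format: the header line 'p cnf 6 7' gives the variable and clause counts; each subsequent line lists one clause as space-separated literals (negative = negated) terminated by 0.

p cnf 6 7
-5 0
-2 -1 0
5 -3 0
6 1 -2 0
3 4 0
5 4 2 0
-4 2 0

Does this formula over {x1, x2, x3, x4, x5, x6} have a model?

From the singleton clause (¬x5), x5 = False.
From the singleton clause (¬x3), x3 = False.
From the singleton clause (x4), x4 = True.
From the singleton clause (x2), x2 = True.
From the singleton clause (¬x1), x1 = False.
From the singleton clause (x6), x6 = True.
Every clause now holds.
A satisfying assignment: x1 ↦ False, x2 ↦ True, x3 ↦ False, x4 ↦ True, x5 ↦ False, x6 ↦ True.

Satisfiable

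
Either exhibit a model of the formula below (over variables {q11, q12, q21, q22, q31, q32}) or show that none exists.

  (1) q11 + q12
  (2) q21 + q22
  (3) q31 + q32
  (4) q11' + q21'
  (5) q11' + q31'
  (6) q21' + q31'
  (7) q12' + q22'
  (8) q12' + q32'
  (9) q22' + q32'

Suppose q11 = 1.
The clause (q21') is unit, so q21 = 0.
The clause (q22) is unit, so q22 = 1.
The clause (q31') is unit, so q31 = 0.
The clause (q32) is unit, so q32 = 1.
Now (q32') is unsatisfied and unit — conflict.
That branch fails; take q11 = 0 instead.
The clause (q12) is unit, so q12 = 1.
The clause (q22') is unit, so q22 = 0.
The clause (q21) is unit, so q21 = 1.
The clause (q31') is unit, so q31 = 0.
The clause (q32) is unit, so q32 = 1.
Now (q32') is unsatisfied and unit — conflict.
Neither q11 = 1 nor q11 = 0 works.

UNSATISFIABLE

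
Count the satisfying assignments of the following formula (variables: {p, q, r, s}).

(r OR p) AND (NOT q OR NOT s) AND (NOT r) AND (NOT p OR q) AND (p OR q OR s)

1

There are 2^4 = 16 truth assignments over (p, q, r, s).
Check each against the 5 clauses (columns in the order p, q, r, s):
  F F F F  ✗ fails (r OR p)
  F F F T  ✗ fails (r OR p)
  F F T F  ✗ fails (NOT r)
  F F T T  ✗ fails (NOT r)
  F T F F  ✗ fails (r OR p)
  F T F T  ✗ fails (r OR p)
  F T T F  ✗ fails (NOT r)
  F T T T  ✗ fails (NOT q OR NOT s)
  T F F F  ✗ fails (NOT p OR q)
  T F F T  ✗ fails (NOT p OR q)
  T F T F  ✗ fails (NOT r)
  T F T T  ✗ fails (NOT r)
  T T F F  ✓ satisfies all
  T T F T  ✗ fails (NOT q OR NOT s)
  T T T F  ✗ fails (NOT r)
  T T T T  ✗ fails (NOT q OR NOT s)
1 of the 16 rows is a model.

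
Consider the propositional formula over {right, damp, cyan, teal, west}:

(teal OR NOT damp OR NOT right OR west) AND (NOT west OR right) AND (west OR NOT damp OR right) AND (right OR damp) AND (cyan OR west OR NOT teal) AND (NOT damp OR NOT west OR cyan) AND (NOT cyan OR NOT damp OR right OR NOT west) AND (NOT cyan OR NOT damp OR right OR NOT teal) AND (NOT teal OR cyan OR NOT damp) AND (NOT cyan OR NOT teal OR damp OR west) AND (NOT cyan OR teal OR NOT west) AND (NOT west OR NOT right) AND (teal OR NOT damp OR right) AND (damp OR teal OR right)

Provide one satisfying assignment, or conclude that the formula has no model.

Branch on west: set west = false.
Branch on damp: set damp = false.
The clause (right) is unit, so right = true.
Branch on cyan: set cyan = true.
The clause (NOT teal) is unit, so teal = false.
Every clause now holds.

right ↦ true,  damp ↦ false,  cyan ↦ true,  teal ↦ false,  west ↦ false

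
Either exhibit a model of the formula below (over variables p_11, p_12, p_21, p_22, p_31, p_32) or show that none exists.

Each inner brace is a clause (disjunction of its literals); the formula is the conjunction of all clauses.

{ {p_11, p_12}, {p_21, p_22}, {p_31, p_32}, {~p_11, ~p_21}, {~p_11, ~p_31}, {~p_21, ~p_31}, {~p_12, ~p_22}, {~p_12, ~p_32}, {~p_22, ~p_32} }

Try p_11 = 1.
Unit clause (~p_21) forces p_21 = 0.
Unit clause (p_22) forces p_22 = 1.
Unit clause (~p_31) forces p_31 = 0.
Unit clause (p_32) forces p_32 = 1.
That conflicts with the unit clause (~p_32).
So p_11 must be the other value — set p_11 = 0.
Unit clause (p_12) forces p_12 = 1.
Unit clause (~p_22) forces p_22 = 0.
Unit clause (p_21) forces p_21 = 1.
Unit clause (~p_31) forces p_31 = 0.
Unit clause (p_32) forces p_32 = 1.
That conflicts with the unit clause (~p_32).
Neither p_11 = 1 nor p_11 = 0 works.

UNSATISFIABLE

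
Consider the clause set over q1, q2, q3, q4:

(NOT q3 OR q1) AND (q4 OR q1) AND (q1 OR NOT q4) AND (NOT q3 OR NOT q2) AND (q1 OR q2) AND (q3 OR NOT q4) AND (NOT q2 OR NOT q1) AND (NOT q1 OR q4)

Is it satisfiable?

Try q3 = true.
From the singleton clause (q1), q1 = true.
From the singleton clause (NOT q2), q2 = false.
From the singleton clause (q4), q4 = true.
All clauses are satisfied.
A satisfying assignment: q1 ↦ true; q2 ↦ false; q3 ↦ true; q4 ↦ true.

Yes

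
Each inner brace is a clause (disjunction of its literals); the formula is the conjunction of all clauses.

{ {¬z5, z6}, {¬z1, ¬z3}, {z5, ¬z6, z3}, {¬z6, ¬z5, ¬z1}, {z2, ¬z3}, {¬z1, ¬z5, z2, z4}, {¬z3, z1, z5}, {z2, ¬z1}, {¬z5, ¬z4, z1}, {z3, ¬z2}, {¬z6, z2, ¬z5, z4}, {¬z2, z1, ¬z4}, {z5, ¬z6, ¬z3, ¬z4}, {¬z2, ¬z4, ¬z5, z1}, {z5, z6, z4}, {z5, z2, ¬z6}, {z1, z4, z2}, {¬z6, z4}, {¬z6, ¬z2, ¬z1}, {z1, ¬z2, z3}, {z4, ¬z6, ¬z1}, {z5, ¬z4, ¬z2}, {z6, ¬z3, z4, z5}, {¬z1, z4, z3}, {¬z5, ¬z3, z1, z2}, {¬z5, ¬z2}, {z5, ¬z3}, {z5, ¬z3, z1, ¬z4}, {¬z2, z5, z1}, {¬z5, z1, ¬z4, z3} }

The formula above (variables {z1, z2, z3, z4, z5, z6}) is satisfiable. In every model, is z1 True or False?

False

Suppose z1 = True.
(¬z3) alone gives z3 = False.
(z2) alone gives z2 = True.
But (¬z2) is also a unit clause — contradiction.
So every satisfying assignment has z1 = False.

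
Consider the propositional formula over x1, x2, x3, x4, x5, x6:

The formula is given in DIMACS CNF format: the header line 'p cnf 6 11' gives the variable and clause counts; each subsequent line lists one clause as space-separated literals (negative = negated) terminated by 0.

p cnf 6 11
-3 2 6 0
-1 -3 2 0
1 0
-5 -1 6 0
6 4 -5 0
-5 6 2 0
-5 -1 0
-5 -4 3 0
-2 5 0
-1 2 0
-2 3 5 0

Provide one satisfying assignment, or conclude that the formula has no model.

UNSATISFIABLE

(x1) alone gives x1 = True.
(¬x5) alone gives x5 = False.
(¬x2) alone gives x2 = False.
That conflicts with the unit clause (x2).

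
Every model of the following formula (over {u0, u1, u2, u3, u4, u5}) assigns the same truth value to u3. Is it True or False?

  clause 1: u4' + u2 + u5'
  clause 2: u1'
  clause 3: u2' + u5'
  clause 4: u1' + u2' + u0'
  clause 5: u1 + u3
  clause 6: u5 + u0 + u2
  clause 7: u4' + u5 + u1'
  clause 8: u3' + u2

Suppose u3 = 0.
The clause (u1') is unit, so u1 = 0.
That conflicts with the unit clause (u1).
So every satisfying assignment has u3 = True.

True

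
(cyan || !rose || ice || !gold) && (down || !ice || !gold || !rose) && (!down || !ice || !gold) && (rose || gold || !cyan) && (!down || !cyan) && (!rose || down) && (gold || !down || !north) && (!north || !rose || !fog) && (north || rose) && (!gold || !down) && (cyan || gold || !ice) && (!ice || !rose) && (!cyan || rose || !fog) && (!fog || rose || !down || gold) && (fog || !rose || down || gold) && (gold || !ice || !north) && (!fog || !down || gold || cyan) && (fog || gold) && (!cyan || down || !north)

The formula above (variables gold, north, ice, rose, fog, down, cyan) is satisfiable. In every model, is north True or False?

Suppose north = false.
From the singleton clause (rose), rose = true.
From the singleton clause (down), down = true.
From the singleton clause (!cyan), cyan = false.
From the singleton clause (!gold), gold = false.
From the singleton clause (!ice), ice = false.
From the singleton clause (!fog), fog = false.
Now (fog) is unsatisfied and unit — conflict.
So every satisfying assignment has north = True.

True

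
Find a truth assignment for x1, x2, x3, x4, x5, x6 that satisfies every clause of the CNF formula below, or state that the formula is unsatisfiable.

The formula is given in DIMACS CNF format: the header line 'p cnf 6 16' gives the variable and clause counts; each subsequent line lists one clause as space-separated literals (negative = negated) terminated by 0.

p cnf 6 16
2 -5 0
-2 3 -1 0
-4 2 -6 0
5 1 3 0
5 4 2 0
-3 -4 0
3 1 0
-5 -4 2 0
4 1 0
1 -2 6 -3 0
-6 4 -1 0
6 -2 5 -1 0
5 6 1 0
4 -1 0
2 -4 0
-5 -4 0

Try x2 = True.
Try x3 = True.
(¬x4) alone gives x4 = False.
(x1) alone gives x1 = True.
But (¬x1) is also a unit clause — contradiction.
Undo x3 and try x3 = False.
(¬x1) alone gives x1 = False.
But (x1) is also a unit clause — contradiction.
Either choice for x3 ends in contradiction.
Undo x2 and try x2 = False.
(¬x5) alone gives x5 = False.
(x4) alone gives x4 = True.
But (¬x4) is also a unit clause — contradiction.
Either choice for x2 ends in contradiction.

UNSATISFIABLE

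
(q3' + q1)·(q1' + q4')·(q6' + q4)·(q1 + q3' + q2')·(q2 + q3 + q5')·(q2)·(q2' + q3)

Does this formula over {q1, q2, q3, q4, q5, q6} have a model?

From the singleton clause (q2), q2 = 1.
From the singleton clause (q3), q3 = 1.
From the singleton clause (q1), q1 = 1.
From the singleton clause (q4'), q4 = 0.
From the singleton clause (q6'), q6 = 0.
Every clause is now satisfied; q5 is unconstrained.
A satisfying assignment: q1 ↦ 1,  q2 ↦ 1,  q3 ↦ 1,  q4 ↦ 0,  q5 ↦ 0,  q6 ↦ 0.

Yes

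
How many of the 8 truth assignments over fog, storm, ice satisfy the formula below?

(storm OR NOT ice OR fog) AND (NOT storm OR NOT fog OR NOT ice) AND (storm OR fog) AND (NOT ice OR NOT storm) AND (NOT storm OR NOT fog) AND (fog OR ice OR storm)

3

There are 2^3 = 8 truth assignments over (fog, storm, ice).
Check each against the 6 clauses (columns in the order fog, storm, ice):
  F F F  ✗ fails (storm OR fog)
  F F T  ✗ fails (storm OR NOT ice OR fog)
  F T F  ✓ satisfies all
  F T T  ✗ fails (NOT ice OR NOT storm)
  T F F  ✓ satisfies all
  T F T  ✓ satisfies all
  T T F  ✗ fails (NOT storm OR NOT fog)
  T T T  ✗ fails (NOT storm OR NOT fog OR NOT ice)
3 of the 8 rows are models.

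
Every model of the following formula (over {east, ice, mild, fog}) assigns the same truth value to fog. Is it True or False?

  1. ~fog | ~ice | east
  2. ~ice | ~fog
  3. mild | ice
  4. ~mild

False

Suppose fog = 1.
The clause (~ice) is unit, so ice = 0.
The clause (mild) is unit, so mild = 1.
That conflicts with the unit clause (~mild).
So every satisfying assignment has fog = False.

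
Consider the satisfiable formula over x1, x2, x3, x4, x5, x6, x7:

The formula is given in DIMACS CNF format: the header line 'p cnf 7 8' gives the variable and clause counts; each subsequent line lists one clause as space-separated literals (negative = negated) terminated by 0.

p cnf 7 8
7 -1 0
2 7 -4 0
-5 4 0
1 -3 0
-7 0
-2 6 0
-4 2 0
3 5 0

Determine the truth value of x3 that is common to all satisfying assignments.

False

Suppose x3 = True.
The clause (x1) is unit, so x1 = True.
The clause (x7) is unit, so x7 = True.
But (¬x7) is also a unit clause — contradiction.
So every satisfying assignment has x3 = False.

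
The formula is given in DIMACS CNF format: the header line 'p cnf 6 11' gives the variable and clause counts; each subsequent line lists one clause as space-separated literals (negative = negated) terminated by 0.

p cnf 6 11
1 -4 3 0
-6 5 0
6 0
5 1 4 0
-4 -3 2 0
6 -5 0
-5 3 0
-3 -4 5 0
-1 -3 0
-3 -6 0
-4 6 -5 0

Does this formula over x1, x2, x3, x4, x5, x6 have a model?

No

(x6) alone gives x6 = True.
(x5) alone gives x5 = True.
(x3) alone gives x3 = True.
That conflicts with the unit clause (¬x3).
No assignment satisfies every clause.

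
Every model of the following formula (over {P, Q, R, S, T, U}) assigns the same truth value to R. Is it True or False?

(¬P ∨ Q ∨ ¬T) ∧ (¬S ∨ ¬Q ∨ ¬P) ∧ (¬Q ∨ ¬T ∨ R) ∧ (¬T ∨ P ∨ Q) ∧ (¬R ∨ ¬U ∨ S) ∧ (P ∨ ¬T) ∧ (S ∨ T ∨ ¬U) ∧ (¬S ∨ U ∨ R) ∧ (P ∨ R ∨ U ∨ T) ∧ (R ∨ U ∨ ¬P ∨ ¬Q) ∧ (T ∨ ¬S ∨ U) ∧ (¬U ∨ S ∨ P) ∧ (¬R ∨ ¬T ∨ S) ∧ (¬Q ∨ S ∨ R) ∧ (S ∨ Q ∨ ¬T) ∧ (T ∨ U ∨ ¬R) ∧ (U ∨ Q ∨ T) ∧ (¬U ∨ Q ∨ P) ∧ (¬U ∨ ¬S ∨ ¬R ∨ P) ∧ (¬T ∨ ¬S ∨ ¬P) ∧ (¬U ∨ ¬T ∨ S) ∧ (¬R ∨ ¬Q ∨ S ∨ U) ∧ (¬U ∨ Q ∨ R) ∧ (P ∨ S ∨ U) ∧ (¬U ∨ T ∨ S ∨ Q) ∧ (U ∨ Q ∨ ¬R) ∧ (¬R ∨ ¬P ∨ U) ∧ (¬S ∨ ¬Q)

True

Suppose R = False.
Branch on Q: set Q = False.
(¬U) alone gives U = False.
(¬S) alone gives S = False.
(¬T) alone gives T = False.
But (T) is also a unit clause — contradiction.
Backtrack on Q: now try Q = True.
(¬T) alone gives T = False.
(S) alone gives S = True.
But (¬S) is also a unit clause — contradiction.
Neither Q = True nor Q = False works.
So every satisfying assignment has R = True.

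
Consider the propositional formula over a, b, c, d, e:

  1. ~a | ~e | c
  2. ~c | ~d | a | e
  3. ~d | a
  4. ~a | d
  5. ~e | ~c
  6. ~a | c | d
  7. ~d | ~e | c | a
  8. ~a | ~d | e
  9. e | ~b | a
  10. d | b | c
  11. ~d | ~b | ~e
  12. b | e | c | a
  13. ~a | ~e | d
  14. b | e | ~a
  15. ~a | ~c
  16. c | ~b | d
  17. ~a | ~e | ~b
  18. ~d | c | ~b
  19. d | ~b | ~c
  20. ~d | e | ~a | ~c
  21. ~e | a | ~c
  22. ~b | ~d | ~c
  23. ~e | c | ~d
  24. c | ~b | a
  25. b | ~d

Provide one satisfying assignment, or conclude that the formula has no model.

a ↦ 0, b ↦ 0, c ↦ 1, d ↦ 0, e ↦ 0

Try d = 0.
The clause (~a) is unit, so a = 0.
Try e = 0.
The clause (~b) is unit, so b = 0.
The clause (c) is unit, so c = 1.
This assignment satisfies each clause.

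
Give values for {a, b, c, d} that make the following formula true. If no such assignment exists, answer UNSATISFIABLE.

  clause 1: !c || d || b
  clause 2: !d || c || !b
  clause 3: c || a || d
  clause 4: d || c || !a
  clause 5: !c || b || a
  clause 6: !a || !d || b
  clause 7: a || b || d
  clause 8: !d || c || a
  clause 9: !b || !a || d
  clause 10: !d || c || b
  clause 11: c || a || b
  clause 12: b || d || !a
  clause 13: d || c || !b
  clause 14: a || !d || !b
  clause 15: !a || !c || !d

Suppose c = true.
Suppose d = false.
(b) alone gives b = true.
(!a) alone gives a = false.
This assignment satisfies each clause.

a: false; b: true; c: true; d: false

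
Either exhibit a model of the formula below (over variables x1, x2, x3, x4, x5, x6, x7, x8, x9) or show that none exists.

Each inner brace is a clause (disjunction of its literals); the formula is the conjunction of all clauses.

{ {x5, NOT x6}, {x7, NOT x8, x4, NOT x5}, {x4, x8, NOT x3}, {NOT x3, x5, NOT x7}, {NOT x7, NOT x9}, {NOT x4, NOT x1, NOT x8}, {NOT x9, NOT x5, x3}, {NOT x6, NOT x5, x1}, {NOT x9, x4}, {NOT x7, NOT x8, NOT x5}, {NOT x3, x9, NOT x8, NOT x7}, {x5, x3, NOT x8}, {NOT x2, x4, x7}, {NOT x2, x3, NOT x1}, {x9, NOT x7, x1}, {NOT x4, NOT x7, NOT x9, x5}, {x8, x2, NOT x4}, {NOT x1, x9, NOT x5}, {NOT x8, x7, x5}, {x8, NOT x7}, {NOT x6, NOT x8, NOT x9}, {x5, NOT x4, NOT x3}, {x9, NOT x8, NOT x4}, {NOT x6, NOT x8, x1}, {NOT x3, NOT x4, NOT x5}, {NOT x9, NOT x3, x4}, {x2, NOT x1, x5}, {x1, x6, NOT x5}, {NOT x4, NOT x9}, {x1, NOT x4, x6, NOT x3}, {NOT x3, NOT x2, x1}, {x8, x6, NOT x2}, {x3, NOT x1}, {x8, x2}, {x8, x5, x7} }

UNSATISFIABLE

Try x5 = true.
Try x7 = false.
Try x8 = false.
The clause (x2) is unit, so x2 = true.
The clause (x4) is unit, so x4 = true.
The clause (NOT x3) is unit, so x3 = false.
The clause (NOT x9) is unit, so x9 = false.
The clause (NOT x1) is unit, so x1 = false.
The clause (NOT x6) is unit, so x6 = false.
But (x6) is also a unit clause — contradiction.
That branch fails; take x8 = true instead.
The clause (x4) is unit, so x4 = true.
The clause (NOT x1) is unit, so x1 = false.
The clause (NOT x6) is unit, so x6 = false.
But (x6) is also a unit clause — contradiction.
Either choice for x8 ends in contradiction.
That branch fails; take x7 = true instead.
The clause (NOT x9) is unit, so x9 = false.
The clause (NOT x8) is unit, so x8 = false.
But (x8) is also a unit clause — contradiction.
Either choice for x7 ends in contradiction.
That branch fails; take x5 = false instead.
The clause (NOT x6) is unit, so x6 = false.
Try x3 = false.
The clause (NOT x8) is unit, so x8 = false.
The clause (NOT x7) is unit, so x7 = false.
But (x7) is also a unit clause — contradiction.
That branch fails; take x3 = true instead.
The clause (NOT x7) is unit, so x7 = false.
The clause (NOT x8) is unit, so x8 = false.
But (x8) is also a unit clause — contradiction.
Either choice for x3 ends in contradiction.
Either choice for x5 ends in contradiction.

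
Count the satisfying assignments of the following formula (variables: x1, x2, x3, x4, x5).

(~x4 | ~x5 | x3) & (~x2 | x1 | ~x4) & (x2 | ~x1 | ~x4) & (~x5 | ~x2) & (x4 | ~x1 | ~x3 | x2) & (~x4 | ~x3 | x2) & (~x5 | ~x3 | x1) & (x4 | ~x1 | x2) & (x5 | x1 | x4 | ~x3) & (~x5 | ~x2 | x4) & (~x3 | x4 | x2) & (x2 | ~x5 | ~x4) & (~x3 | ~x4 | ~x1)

7

There are 2^5 = 32 truth assignments over (x1, x2, x3, x4, x5).
Split on x1. With x1 = 1, the clauses containing x1 are satisfied and ~x1 drops from the rest; 3 of the 2^4 = 16 assignments to the other variables satisfy what remains.
With x1 = 0, by the same count on the reduced clause set, 4 assignments work.
Total: 3 + 4 = 7.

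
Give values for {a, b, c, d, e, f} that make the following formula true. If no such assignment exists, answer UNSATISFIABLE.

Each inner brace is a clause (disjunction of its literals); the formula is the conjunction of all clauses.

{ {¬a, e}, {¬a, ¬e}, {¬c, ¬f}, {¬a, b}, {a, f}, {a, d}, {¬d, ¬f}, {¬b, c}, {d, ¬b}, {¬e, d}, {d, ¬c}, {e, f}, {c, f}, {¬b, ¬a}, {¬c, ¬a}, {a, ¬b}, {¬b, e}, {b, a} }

Suppose a = False.
From the singleton clause (f), f = True.
From the singleton clause (¬c), c = False.
From the singleton clause (d), d = True.
That conflicts with the unit clause (¬d).
Undo a and try a = True.
From the singleton clause (e), e = True.
That conflicts with the unit clause (¬e).
Either choice for a ends in contradiction.

UNSATISFIABLE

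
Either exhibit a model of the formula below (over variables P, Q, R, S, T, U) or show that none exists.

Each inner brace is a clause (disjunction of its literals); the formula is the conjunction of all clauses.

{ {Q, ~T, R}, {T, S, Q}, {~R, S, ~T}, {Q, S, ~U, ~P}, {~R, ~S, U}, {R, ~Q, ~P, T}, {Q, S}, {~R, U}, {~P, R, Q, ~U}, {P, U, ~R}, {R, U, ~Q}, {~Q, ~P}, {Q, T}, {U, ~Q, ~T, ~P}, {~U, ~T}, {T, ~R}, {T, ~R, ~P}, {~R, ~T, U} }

Case Q = 1:
The clause (~P) is unit, so P = 0.
Case R = 0:
The clause (U) is unit, so U = 1.
The clause (~T) is unit, so T = 0.
Every clause is now satisfied; S is unconstrained.

P=0,  Q=1,  R=0,  S=0,  T=0,  U=1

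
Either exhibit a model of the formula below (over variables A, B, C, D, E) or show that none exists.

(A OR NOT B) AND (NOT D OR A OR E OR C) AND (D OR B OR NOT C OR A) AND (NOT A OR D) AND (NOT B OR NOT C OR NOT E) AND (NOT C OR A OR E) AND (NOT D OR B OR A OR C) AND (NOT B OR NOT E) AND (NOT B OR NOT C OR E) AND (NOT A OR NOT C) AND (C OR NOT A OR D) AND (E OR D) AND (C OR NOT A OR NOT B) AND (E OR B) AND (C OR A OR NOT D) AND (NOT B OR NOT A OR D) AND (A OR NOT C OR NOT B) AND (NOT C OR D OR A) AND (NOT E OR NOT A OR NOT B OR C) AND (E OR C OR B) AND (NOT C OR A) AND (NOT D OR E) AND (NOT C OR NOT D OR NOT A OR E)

Case A = true:
The clause (D) is unit, so D = true.
The clause (NOT C) is unit, so C = false.
The clause (NOT B) is unit, so B = false.
The clause (E) is unit, so E = true.
Every clause now holds.

A: true,  B: false,  C: false,  D: true,  E: true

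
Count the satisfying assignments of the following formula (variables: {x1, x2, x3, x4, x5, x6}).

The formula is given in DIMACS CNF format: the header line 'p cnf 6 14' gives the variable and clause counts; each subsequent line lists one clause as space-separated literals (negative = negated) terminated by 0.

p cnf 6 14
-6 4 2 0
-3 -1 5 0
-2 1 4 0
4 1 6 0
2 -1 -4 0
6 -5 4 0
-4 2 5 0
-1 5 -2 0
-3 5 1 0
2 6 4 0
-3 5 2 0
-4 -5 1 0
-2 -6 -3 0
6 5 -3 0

6

There are 2^6 = 64 truth assignments over (x1, x2, x3, x4, x5, x6).
Split on x1. With x1 = True, the clauses containing x1 are satisfied and ¬x1 drops from the rest; 4 of the 2^5 = 32 assignments to the other variables satisfy what remains.
With x1 = False, by the same count on the reduced clause set, 2 assignments work.
Total: 4 + 2 = 6.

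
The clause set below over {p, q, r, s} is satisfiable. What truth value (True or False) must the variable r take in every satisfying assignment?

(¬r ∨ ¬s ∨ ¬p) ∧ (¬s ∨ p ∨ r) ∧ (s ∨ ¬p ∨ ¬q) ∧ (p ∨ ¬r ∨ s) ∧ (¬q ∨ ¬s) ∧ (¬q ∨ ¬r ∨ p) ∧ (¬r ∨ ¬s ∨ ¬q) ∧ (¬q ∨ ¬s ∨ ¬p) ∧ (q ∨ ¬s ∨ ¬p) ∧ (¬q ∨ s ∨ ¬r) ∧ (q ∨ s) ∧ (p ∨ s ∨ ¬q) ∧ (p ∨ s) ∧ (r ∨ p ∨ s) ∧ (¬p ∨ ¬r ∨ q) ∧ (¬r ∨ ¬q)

Suppose r = False.
Suppose s = False.
(q) alone gives q = True.
(¬p) alone gives p = False.
Now (p) is unsatisfied and unit — conflict.
That branch fails; take s = True instead.
(p) alone gives p = True.
(¬q) alone gives q = False.
Now (q) is unsatisfied and unit — conflict.
Neither s = True nor s = False works.
So every satisfying assignment has r = True.

True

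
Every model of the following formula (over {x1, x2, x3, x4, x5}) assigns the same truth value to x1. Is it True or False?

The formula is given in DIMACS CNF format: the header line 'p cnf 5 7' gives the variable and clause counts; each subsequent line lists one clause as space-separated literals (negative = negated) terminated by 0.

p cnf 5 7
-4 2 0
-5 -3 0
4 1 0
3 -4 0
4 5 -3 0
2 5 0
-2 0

Suppose x1 = False.
The clause (x4) is unit, so x4 = True.
The clause (x2) is unit, so x2 = True.
But (¬x2) is also a unit clause — contradiction.
So every satisfying assignment has x1 = True.

True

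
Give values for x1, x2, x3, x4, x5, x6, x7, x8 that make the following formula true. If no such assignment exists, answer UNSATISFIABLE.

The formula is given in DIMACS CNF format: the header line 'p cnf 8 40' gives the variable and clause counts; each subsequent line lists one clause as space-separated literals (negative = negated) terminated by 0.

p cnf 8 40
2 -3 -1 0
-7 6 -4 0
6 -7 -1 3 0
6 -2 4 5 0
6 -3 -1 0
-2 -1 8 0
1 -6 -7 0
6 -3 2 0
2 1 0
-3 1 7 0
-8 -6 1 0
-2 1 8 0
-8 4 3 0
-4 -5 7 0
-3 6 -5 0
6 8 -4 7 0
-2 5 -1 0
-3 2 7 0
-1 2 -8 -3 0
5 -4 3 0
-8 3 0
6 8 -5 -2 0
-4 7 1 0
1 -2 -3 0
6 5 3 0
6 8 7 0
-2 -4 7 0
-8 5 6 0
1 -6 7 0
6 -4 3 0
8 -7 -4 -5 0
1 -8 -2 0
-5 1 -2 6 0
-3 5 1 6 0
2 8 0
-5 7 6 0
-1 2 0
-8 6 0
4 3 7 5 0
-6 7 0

Try x2 = True.
Try x1 = True.
Unit clause (x8) forces x8 = True.
Unit clause (x5) forces x5 = True.
Unit clause (x3) forces x3 = True.
Unit clause (x6) forces x6 = True.
Unit clause (x7) forces x7 = True.
All clauses hold; x4 can take either value.

x1 ↦ True; x2 ↦ True; x3 ↦ True; x4 ↦ False; x5 ↦ True; x6 ↦ True; x7 ↦ True; x8 ↦ True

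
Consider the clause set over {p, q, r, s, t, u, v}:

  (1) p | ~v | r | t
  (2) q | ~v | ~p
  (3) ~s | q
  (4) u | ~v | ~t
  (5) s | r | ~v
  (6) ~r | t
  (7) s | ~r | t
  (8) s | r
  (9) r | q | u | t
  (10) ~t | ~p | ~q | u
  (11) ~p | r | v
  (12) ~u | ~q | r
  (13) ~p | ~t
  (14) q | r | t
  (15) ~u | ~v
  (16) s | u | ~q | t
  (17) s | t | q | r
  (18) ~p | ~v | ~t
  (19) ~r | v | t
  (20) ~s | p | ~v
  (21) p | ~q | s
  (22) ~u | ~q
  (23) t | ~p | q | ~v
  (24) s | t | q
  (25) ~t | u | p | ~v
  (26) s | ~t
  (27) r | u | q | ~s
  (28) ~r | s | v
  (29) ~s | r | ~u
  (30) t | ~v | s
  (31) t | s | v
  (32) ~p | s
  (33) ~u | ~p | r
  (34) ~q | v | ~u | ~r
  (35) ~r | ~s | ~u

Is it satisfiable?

Satisfiable

Try s = 1.
(q) alone gives q = 1.
(~u) alone gives u = 0.
Try v = 0.
Try r = 1.
(t) alone gives t = 1.
(~p) alone gives p = 0.
All clauses are satisfied.
A satisfying assignment: p=0,  q=1,  r=1,  s=1,  t=1,  u=0,  v=0.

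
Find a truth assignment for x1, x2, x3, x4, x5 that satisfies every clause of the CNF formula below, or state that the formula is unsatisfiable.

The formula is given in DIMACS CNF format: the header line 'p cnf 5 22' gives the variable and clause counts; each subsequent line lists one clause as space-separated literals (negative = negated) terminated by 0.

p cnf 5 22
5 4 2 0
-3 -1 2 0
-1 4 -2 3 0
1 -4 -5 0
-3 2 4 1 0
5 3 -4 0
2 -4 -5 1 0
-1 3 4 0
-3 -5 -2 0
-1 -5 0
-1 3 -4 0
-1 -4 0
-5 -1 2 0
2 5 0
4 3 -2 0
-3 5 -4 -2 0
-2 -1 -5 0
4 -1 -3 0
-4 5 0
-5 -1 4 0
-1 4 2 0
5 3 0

x1 ↦ False,  x2 ↦ False,  x3 ↦ False,  x4 ↦ False,  x5 ↦ True

Suppose x1 = False.
Suppose x4 = False.
Suppose x5 = True.
Suppose x3 = False.
From the singleton clause (¬x2), x2 = False.
This assignment satisfies each clause.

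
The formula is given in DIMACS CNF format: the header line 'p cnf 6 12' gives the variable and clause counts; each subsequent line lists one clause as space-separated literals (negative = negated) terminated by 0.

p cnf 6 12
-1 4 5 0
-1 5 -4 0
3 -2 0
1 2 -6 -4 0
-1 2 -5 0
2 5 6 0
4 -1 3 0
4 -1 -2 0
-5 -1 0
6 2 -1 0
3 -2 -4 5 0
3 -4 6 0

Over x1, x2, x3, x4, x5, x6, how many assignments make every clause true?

There are 2^6 = 64 truth assignments over (x1, x2, x3, x4, x5, x6).
Split on x5. With x5 = True, the clauses containing x5 are satisfied and ¬x5 drops from the rest; 9 of the 2^5 = 32 assignments to the other variables satisfy what remains.
With x5 = False, by the same count on the reduced clause set, 6 assignments work.
(One model: x1=F, x2=F, x3=F, x4=F, x5=F, x6=T.)
Total: 9 + 6 = 15.

15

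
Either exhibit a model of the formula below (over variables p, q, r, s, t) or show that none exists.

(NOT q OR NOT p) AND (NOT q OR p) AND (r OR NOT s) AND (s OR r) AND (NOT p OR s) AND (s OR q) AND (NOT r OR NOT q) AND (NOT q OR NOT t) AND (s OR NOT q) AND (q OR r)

p ↦ true, q ↦ false, r ↦ true, s ↦ true, t ↦ false

Branch on q: set q = false.
The clause (s) is unit, so s = true.
The clause (r) is unit, so r = true.
No clause remains; p, t are free.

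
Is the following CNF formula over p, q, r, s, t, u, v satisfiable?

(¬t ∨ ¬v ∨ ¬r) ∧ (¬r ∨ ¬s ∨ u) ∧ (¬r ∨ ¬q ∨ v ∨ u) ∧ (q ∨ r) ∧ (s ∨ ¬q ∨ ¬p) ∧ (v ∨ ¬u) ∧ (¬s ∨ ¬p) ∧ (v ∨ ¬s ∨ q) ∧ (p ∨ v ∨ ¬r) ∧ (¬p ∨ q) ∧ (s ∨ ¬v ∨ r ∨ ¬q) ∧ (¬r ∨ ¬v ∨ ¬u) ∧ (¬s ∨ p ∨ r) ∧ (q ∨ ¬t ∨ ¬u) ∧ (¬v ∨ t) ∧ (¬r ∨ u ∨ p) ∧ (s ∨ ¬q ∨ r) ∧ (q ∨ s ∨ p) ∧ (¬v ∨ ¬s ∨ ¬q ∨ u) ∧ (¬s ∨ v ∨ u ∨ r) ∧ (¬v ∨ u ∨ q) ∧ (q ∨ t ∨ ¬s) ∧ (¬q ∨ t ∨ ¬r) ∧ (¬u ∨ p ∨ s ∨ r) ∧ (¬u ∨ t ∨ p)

Try q = True.
Try s = True.
The clause (¬p) is unit, so p = False.
The clause (r) is unit, so r = True.
The clause (u) is unit, so u = True.
The clause (v) is unit, so v = True.
Now (¬v) is unsatisfied and unit — conflict.
So s must be the other value — set s = False.
The clause (¬p) is unit, so p = False.
The clause (r) is unit, so r = True.
The clause (v) is unit, so v = True.
The clause (¬t) is unit, so t = False.
Now (t) is unsatisfied and unit — conflict.
Neither s = True nor s = False works.
So q must be the other value — set q = False.
The clause (r) is unit, so r = True.
The clause (¬p) is unit, so p = False.
The clause (v) is unit, so v = True.
The clause (¬t) is unit, so t = False.
Now (t) is unsatisfied and unit — conflict.
Neither q = True nor q = False works.
No assignment satisfies every clause.

Unsatisfiable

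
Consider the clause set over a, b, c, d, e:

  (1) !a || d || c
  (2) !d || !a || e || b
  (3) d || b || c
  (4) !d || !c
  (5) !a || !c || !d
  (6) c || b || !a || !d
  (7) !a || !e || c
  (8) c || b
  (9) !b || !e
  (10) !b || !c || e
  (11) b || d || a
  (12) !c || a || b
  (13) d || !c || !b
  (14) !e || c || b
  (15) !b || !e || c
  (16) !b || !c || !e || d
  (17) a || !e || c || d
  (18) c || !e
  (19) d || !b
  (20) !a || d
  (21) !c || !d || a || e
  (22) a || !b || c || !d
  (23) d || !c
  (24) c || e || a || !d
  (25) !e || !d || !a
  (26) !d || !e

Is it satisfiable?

Try d = true.
Unit clause (!c) forces c = false.
Unit clause (b) forces b = true.
Unit clause (!e) forces e = false.
Unit clause (a) forces a = true.
This assignment satisfies each clause.
A satisfying assignment: a: true; b: true; c: false; d: true; e: false.

Satisfiable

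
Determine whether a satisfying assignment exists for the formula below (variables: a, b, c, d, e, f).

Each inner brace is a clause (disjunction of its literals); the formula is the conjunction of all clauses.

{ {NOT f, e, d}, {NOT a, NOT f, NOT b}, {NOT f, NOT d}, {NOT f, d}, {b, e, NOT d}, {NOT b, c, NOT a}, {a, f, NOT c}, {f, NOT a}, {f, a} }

No, unsatisfiable

Suppose f = false.
(NOT a) alone gives a = false.
But (a) is also a unit clause — contradiction.
Backtrack on f: now try f = true.
(NOT d) alone gives d = false.
But (d) is also a unit clause — contradiction.
Either choice for f ends in contradiction.
No assignment satisfies every clause.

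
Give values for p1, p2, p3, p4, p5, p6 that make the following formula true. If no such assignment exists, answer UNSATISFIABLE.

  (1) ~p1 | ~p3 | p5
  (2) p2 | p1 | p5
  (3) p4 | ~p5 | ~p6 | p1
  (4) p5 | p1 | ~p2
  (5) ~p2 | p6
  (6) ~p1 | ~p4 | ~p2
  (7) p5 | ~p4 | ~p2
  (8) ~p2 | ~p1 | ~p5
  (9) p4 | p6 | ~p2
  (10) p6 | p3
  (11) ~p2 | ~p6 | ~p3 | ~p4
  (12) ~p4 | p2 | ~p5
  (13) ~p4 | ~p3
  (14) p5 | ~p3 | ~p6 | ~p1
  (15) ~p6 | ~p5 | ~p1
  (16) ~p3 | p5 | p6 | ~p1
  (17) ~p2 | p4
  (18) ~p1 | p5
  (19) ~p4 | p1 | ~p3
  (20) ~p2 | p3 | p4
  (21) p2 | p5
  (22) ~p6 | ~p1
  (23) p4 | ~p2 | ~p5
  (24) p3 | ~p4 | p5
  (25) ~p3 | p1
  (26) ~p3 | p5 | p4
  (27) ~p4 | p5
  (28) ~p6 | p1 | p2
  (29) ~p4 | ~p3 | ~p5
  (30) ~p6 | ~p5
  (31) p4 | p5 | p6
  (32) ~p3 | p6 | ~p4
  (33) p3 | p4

p1 ↦ 1,  p2 ↦ 0,  p3 ↦ 1,  p4 ↦ 0,  p5 ↦ 1,  p6 ↦ 0

Branch on p2: set p2 = 0.
(p5) alone gives p5 = 1.
(~p4) alone gives p4 = 0.
(~p6) alone gives p6 = 0.
(p3) alone gives p3 = 1.
(p1) alone gives p1 = 1.
Every clause now holds.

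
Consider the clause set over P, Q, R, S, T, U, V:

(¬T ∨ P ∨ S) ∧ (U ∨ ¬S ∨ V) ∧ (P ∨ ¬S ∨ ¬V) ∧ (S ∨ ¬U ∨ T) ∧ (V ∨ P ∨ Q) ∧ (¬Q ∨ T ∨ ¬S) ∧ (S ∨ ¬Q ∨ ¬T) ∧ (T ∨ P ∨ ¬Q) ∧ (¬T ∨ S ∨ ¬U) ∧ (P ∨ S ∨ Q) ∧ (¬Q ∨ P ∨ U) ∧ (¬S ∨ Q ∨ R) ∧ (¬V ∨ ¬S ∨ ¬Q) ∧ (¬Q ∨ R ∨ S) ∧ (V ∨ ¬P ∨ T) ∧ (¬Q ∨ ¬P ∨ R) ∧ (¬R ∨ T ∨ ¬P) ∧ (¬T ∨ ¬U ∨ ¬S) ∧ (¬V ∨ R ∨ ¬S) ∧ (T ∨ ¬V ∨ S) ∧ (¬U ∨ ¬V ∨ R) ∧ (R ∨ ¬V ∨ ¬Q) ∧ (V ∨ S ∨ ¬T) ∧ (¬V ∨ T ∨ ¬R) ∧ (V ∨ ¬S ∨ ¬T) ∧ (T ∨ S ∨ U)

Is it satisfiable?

Branch on T: set T = True.
Branch on P: set P = True.
Branch on S: set S = False.
(¬Q) alone gives Q = False.
(¬U) alone gives U = False.
(V) alone gives V = True.
All clauses hold; R can take either value.
A satisfying assignment: P=True,  Q=False,  R=True,  S=False,  T=True,  U=False,  V=True.

Yes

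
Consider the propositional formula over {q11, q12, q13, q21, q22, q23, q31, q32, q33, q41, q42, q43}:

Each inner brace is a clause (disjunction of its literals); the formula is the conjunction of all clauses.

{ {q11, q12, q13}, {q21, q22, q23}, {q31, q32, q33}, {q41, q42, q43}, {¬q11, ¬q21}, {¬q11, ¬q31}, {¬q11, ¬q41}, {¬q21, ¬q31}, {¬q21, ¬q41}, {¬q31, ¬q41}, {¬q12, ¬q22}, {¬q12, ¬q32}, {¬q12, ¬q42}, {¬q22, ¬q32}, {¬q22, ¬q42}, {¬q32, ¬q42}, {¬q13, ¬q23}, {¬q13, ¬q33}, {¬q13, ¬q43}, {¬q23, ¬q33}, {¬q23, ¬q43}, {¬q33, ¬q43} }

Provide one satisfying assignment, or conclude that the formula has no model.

Suppose q11 = False.
Suppose q12 = True.
(¬q22) alone gives q22 = False.
(¬q32) alone gives q32 = False.
(¬q42) alone gives q42 = False.
Suppose q21 = True.
(¬q31) alone gives q31 = False.
(q33) alone gives q33 = True.
(¬q41) alone gives q41 = False.
(q43) alone gives q43 = True.
That conflicts with the unit clause (¬q43).
That branch fails; take q21 = False instead.
(q23) alone gives q23 = True.
(¬q13) alone gives q13 = False.
(¬q33) alone gives q33 = False.
(q31) alone gives q31 = True.
(¬q41) alone gives q41 = False.
(q43) alone gives q43 = True.
That conflicts with the unit clause (¬q43).
Both values of q21 lead to a conflict.
That branch fails; take q12 = False instead.
(q13) alone gives q13 = True.
(¬q23) alone gives q23 = False.
(¬q33) alone gives q33 = False.
(¬q43) alone gives q43 = False.
Suppose q21 = True.
(¬q31) alone gives q31 = False.
(q32) alone gives q32 = True.
(¬q41) alone gives q41 = False.
(q42) alone gives q42 = True.
That conflicts with the unit clause (¬q42).
That branch fails; take q21 = False instead.
(q22) alone gives q22 = True.
(¬q32) alone gives q32 = False.
(q31) alone gives q31 = True.
(¬q41) alone gives q41 = False.
(q42) alone gives q42 = True.
That conflicts with the unit clause (¬q42).
Both values of q21 lead to a conflict.
Both values of q12 lead to a conflict.
That branch fails; take q11 = True instead.
(¬q21) alone gives q21 = False.
(¬q31) alone gives q31 = False.
(¬q41) alone gives q41 = False.
Suppose q22 = True.
(¬q12) alone gives q12 = False.
(¬q32) alone gives q32 = False.
(q33) alone gives q33 = True.
(¬q42) alone gives q42 = False.
(q43) alone gives q43 = True.
That conflicts with the unit clause (¬q43).
That branch fails; take q22 = False instead.
(q23) alone gives q23 = True.
(¬q13) alone gives q13 = False.
(¬q33) alone gives q33 = False.
(q32) alone gives q32 = True.
(¬q12) alone gives q12 = False.
(¬q42) alone gives q42 = False.
(q43) alone gives q43 = True.
That conflicts with the unit clause (¬q43).
Both values of q22 lead to a conflict.
Both values of q11 lead to a conflict.

UNSATISFIABLE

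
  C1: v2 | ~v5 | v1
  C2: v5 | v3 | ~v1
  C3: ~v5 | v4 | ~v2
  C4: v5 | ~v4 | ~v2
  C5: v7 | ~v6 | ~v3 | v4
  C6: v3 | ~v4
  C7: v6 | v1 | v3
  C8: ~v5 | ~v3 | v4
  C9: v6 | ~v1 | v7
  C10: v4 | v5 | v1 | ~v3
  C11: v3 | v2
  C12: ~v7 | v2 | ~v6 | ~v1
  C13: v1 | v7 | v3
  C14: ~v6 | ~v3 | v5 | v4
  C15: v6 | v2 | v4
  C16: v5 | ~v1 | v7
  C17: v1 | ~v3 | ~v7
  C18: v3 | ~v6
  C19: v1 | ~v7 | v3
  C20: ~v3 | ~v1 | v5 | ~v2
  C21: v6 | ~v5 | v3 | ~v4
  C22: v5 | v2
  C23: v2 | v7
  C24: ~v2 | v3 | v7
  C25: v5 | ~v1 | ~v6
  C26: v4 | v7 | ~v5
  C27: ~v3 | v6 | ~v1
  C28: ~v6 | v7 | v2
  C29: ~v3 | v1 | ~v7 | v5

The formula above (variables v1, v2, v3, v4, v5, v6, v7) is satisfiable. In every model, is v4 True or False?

True

Suppose v4 = 0.
Suppose v5 = 0.
(v2) alone gives v2 = 1.
Suppose v3 = 1.
(v1) alone gives v1 = 1.
Now (~v1) is unsatisfied and unit — conflict.
So v3 must be the other value — set v3 = 0.
(~v1) alone gives v1 = 0.
(v6) alone gives v6 = 1.
Now (~v6) is unsatisfied and unit — conflict.
Either choice for v3 ends in contradiction.
So v5 must be the other value — set v5 = 1.
(~v2) alone gives v2 = 0.
(v1) alone gives v1 = 1.
(~v3) alone gives v3 = 0.
Now (v3) is unsatisfied and unit — conflict.
Either choice for v5 ends in contradiction.
So every satisfying assignment has v4 = True.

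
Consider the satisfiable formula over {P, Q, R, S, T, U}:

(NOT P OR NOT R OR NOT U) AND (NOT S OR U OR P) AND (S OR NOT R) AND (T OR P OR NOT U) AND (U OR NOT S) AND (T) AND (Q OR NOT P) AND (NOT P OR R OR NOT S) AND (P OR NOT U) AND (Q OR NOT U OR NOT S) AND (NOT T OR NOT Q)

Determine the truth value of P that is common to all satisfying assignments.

False

Suppose P = true.
Unit clause (T) forces T = true.
Unit clause (Q) forces Q = true.
But (NOT Q) is also a unit clause — contradiction.
So every satisfying assignment has P = False.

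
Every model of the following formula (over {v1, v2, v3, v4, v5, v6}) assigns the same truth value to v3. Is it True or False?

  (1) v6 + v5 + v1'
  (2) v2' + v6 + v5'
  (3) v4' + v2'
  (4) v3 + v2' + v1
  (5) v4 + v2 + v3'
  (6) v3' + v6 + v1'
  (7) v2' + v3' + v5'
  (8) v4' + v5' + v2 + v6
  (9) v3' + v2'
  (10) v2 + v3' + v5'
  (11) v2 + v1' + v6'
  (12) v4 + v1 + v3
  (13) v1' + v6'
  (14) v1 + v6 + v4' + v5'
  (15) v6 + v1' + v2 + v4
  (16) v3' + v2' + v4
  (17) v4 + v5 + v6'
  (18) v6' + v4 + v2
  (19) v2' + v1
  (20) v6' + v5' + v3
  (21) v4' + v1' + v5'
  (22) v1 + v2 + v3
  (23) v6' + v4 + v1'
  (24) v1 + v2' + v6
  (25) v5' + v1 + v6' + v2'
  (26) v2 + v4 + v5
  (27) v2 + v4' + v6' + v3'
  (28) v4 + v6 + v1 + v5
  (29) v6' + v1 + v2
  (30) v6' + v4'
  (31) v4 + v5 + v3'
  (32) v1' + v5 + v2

True

Suppose v3 = 0.
Try v4 = 0.
Unit clause (v1) forces v1 = 1.
Unit clause (v6') forces v6 = 0.
Unit clause (v5) forces v5 = 1.
Unit clause (v2') forces v2 = 0.
That conflicts with the unit clause (v2).
Undo v4 and try v4 = 1.
Unit clause (v2') forces v2 = 0.
Unit clause (v1) forces v1 = 1.
Unit clause (v6') forces v6 = 0.
Unit clause (v5) forces v5 = 1.
That conflicts with the unit clause (v5').
Both values of v4 lead to a conflict.
So every satisfying assignment has v3 = True.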